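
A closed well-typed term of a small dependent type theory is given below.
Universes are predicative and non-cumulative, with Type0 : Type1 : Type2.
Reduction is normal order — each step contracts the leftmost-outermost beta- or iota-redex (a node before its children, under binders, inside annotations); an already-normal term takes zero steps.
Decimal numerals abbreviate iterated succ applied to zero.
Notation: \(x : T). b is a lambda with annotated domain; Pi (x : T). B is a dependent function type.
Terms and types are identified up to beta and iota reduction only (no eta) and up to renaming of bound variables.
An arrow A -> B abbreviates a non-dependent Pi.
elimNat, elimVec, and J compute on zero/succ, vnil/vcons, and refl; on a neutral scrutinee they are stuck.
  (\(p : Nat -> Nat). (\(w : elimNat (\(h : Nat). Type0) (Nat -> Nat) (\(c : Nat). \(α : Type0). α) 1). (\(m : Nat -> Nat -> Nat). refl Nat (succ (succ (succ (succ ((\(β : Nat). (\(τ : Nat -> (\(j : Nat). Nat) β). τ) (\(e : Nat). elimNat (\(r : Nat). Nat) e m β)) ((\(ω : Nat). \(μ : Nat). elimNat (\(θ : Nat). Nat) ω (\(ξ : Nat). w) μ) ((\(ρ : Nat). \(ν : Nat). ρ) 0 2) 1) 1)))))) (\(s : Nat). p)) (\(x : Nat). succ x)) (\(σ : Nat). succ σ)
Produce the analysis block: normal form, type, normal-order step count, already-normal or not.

normal form:
  refl Nat 6
the term's type:
  Eq Nat 6 6
reduction steps (normal order): 18
already normal: no
first contracted redex: a beta-redex


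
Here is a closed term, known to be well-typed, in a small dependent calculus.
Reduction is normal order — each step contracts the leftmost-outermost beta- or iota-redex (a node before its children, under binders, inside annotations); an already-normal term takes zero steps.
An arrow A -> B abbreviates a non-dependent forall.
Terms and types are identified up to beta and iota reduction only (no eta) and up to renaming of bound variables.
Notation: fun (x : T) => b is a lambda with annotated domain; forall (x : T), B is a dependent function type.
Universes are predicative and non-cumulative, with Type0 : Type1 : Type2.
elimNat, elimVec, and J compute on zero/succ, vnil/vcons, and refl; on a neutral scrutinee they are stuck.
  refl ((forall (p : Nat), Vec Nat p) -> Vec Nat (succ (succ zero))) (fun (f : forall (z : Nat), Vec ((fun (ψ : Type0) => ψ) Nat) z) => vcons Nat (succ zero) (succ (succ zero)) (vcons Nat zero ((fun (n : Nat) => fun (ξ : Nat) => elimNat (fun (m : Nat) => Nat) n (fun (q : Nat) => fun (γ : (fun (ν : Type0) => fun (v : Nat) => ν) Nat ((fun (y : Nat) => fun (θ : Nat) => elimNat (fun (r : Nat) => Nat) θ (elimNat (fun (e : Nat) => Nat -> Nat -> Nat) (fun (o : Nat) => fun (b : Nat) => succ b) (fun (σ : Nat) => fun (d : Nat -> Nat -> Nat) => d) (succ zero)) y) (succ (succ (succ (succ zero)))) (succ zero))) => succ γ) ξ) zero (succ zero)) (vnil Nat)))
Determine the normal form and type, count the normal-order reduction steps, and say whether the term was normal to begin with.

reduced normal form:
  refl ((forall (p : Nat), Vec Nat p) -> Vec Nat (succ (succ zero))) (fun (f : forall (z : Nat), Vec Nat z) => vcons Nat (succ zero) (succ (succ zero)) (vcons Nat zero (succ zero) (vnil Nat)))
inferred type:
  Eq ((forall (p : Nat), Vec Nat p) -> Vec Nat (succ (succ zero))) (fun (f : forall (z : Nat), Vec Nat z) => vcons Nat (succ zero) (succ (succ zero)) (vcons Nat zero (succ zero) (vnil Nat))) (fun (ψ : forall (n : Nat), Vec Nat n) => vcons Nat (succ zero) (succ (succ zero)) (vcons Nat zero (succ zero) (vnil Nat)))
reduction steps (normal order): 7
already normal: no
first redex: a beta-redex


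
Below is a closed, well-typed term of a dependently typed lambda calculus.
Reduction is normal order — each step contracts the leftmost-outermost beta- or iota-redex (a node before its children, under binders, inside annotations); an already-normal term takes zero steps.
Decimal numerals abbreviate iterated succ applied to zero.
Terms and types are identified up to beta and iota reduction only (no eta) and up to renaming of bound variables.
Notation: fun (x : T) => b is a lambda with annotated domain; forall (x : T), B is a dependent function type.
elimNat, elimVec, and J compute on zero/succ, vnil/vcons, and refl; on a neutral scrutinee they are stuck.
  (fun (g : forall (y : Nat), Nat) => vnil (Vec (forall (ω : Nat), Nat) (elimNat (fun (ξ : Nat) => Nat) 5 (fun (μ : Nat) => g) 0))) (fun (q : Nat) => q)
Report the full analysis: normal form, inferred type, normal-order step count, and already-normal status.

reduced normal form:
  vnil (Vec (forall (g : Nat), Nat) 5)
type:
  Vec (Vec (forall (g : Nat), Nat) 5) 0
normal-order step count: 2
started in normal form: no
first redex: a beta-redex


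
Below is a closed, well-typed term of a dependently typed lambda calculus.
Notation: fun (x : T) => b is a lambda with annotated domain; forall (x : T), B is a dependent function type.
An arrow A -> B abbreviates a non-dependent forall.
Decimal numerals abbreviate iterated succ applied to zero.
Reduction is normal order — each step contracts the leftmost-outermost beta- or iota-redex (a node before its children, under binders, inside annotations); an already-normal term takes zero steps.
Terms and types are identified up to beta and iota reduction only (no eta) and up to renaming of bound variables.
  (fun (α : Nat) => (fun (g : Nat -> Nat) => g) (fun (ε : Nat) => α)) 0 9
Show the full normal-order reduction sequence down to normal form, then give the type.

reduction (normal order):
  (fun (α : Nat) => (fun (g : Nat -> Nat) => g) (fun (ε : Nat) => α)) 0 9
  ~> (fun (α : Nat -> Nat) => α) (fun (g : Nat) => 0) 9
  ~> (fun (α : Nat) => 0) 9
  ~> 0
type:
  Nat


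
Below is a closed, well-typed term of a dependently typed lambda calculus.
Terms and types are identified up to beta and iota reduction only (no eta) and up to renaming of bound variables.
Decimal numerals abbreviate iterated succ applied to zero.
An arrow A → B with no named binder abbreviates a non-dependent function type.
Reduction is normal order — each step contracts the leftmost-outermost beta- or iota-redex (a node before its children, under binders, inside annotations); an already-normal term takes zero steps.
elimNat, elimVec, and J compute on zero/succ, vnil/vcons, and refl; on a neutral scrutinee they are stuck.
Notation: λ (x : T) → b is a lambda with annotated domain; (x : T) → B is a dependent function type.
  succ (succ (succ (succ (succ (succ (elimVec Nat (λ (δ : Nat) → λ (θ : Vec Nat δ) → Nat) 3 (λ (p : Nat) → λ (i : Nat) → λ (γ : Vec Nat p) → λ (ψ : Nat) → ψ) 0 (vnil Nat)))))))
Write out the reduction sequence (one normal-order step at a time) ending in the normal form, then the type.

normal-order reduction sequence:
  succ (succ (succ (succ (succ (succ (elimVec Nat (λ (δ : Nat) → λ (θ : Vec Nat δ) → Nat) 3 (λ (p : Nat) → λ (i : Nat) → λ (γ : Vec Nat p) → λ (ψ : Nat) → ψ) 0 (vnil Nat)))))))
  ~> 9
the term's type:
  Nat


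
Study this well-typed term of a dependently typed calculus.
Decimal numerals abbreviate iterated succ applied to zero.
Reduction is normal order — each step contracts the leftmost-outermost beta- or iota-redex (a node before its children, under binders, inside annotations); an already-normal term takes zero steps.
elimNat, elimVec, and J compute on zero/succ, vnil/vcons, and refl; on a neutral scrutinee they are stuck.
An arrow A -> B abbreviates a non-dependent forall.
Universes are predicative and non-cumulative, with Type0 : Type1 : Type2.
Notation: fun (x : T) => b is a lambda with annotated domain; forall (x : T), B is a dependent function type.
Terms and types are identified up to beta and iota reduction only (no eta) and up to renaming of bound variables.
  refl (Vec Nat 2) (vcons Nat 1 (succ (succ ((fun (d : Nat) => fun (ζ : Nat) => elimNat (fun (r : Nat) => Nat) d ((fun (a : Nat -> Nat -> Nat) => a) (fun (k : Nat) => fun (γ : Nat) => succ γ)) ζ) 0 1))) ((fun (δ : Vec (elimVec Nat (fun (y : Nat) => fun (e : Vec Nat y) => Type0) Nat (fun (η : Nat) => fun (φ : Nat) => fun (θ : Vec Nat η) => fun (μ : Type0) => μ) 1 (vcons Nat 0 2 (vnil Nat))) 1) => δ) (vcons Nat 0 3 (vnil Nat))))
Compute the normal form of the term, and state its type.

reduced normal form:
  refl (Vec Nat 2) (vcons Nat 1 3 (vcons Nat 0 3 (vnil Nat)))
inferred type:
  Eq (Vec Nat 2) (vcons Nat 1 3 (vcons Nat 0 3 (vnil Nat))) (vcons Nat 1 3 (vcons Nat 0 3 (vnil Nat)))


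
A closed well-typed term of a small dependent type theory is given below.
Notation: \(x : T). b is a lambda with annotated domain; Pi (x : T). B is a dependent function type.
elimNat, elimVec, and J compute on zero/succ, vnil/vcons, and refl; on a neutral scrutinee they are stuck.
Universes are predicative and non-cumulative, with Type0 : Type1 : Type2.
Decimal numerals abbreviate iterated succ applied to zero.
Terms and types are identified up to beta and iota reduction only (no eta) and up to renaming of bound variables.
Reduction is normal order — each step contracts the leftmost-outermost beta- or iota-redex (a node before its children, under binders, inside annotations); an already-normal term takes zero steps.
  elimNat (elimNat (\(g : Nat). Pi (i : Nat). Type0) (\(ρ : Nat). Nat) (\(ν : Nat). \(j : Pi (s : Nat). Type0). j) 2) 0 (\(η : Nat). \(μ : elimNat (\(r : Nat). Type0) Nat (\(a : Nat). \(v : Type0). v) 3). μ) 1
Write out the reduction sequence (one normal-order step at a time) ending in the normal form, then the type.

reduction (normal order):
  elimNat (elimNat (\(g : Nat). Pi (i : Nat). Type0) (\(ρ : Nat). Nat) (\(ν : Nat). \(j : Pi (s : Nat). Type0). j) 2) 0 (\(η : Nat). \(μ : elimNat (\(r : Nat). Type0) Nat (\(a : Nat). \(v : Type0). v) 3). μ) 1
  ~> (\(g : Nat). \(i : elimNat (\(ρ : Nat). Type0) Nat (\(ν : Nat). \(j : Type0). j) 3). i) 0 (elimNat (elimNat (\(s : Nat). Pi (η : Nat). Type0) (\(μ : Nat). Nat) (\(r : Nat). \(a : Pi (v : Nat). Type0). a) 2) 0 (\(u : Nat). \(κ : elimNat (\(e : Nat). Type0) Nat (\(c : Nat). \(y : Type0). y) 3). κ) 0)
  ~> (\(g : elimNat (\(i : Nat). Type0) Nat (\(ρ : Nat). \(ν : Type0). ν) 3). g) (elimNat (elimNat (\(j : Nat). Pi (s : Nat). Type0) (\(η : Nat). Nat) (\(μ : Nat). \(r : Pi (a : Nat). Type0). r) 2) 0 (\(v : Nat). \(u : elimNat (\(κ : Nat). Type0) Nat (\(e : Nat). \(c : Type0). c) 3). u) 0)
  ~> elimNat (elimNat (\(g : Nat). Pi (i : Nat). Type0) (\(ρ : Nat). Nat) (\(ν : Nat). \(j : Pi (s : Nat). Type0). j) 2) 0 (\(η : Nat). \(μ : elimNat (\(r : Nat). Type0) Nat (\(a : Nat). \(v : Type0). v) 3). μ) 0
  ~> 0
type:
  Nat


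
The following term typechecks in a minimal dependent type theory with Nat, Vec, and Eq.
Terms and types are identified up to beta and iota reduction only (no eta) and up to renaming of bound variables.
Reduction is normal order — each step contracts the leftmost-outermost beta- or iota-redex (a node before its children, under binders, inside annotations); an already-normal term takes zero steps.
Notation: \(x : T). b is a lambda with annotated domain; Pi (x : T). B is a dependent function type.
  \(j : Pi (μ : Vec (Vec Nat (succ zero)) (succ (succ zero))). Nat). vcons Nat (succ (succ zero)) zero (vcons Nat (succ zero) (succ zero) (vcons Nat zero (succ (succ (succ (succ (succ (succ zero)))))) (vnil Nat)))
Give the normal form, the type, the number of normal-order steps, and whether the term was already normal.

resulting normal form:
  \(j : Pi (μ : Vec (Vec Nat (succ zero)) (succ (succ zero))). Nat). vcons Nat (succ (succ zero)) zero (vcons Nat (succ zero) (succ zero) (vcons Nat zero (succ (succ (succ (succ (succ (succ zero)))))) (vnil Nat)))
the term's type:
  Pi (j : Pi (μ : Vec (Vec Nat (succ zero)) (succ (succ zero))). Nat). Vec Nat (succ (succ (succ zero)))
normal-order step count: 0
already normal: yes


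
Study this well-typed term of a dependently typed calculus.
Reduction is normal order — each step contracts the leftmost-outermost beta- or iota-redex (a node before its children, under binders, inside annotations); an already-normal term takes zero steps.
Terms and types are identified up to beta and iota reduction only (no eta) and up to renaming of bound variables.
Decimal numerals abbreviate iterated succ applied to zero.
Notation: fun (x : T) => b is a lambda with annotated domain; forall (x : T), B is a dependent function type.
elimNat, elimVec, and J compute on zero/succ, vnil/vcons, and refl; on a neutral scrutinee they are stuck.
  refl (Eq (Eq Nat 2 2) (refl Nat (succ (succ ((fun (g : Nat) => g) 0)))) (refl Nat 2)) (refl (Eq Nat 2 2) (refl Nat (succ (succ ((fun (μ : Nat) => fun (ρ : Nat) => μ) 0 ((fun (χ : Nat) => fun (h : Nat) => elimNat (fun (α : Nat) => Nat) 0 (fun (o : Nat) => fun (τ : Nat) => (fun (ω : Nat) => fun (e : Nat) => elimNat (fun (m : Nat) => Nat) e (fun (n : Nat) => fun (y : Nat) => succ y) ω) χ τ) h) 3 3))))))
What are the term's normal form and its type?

reduced normal form:
  refl (Eq (Eq Nat 2 2) (refl Nat 2) (refl Nat 2)) (refl (Eq Nat 2 2) (refl Nat 2))
inferred type:
  Eq (Eq (Eq Nat 2 2) (refl Nat 2) (refl Nat 2)) (refl (Eq Nat 2 2) (refl Nat 2)) (refl (Eq Nat 2 2) (refl Nat 2))


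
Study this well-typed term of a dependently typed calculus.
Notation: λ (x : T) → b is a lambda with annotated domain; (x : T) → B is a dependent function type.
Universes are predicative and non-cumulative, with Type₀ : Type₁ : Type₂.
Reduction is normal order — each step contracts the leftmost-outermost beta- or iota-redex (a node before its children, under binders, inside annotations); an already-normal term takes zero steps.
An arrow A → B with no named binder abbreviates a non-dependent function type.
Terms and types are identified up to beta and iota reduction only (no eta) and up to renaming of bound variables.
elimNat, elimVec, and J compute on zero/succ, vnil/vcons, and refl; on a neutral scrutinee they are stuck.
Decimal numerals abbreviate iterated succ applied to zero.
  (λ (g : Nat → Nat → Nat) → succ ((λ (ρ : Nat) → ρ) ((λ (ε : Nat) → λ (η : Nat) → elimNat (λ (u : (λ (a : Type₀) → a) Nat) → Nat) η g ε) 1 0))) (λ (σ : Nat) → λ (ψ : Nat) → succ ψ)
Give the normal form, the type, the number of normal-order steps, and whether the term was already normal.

normal form:
  2
the term's type:
  Nat
normal-order step count: 8
started in normal form: no
first contracted redex: a beta-redex


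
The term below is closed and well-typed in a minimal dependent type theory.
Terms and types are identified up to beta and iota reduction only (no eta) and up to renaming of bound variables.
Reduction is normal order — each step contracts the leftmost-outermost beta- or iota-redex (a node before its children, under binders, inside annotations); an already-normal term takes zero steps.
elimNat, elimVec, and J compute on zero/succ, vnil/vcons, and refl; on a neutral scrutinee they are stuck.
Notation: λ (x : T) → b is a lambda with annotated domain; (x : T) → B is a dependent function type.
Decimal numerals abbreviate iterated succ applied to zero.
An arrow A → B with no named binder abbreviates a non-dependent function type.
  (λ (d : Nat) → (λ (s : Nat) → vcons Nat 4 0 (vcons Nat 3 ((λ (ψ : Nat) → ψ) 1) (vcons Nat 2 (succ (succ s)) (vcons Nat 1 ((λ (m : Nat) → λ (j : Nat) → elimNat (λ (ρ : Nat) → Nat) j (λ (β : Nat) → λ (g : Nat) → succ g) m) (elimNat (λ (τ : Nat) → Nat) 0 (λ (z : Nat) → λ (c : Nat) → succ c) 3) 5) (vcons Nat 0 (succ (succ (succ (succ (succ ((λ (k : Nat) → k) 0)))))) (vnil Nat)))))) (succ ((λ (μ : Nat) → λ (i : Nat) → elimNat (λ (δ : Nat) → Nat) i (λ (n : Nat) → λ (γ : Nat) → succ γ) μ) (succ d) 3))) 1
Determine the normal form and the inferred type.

reduced normal form:
  vcons Nat 4 0 (vcons Nat 3 1 (vcons Nat 2 8 (vcons Nat 1 8 (vcons Nat 0 5 (vnil Nat)))))
inferred type:
  Vec Nat 5


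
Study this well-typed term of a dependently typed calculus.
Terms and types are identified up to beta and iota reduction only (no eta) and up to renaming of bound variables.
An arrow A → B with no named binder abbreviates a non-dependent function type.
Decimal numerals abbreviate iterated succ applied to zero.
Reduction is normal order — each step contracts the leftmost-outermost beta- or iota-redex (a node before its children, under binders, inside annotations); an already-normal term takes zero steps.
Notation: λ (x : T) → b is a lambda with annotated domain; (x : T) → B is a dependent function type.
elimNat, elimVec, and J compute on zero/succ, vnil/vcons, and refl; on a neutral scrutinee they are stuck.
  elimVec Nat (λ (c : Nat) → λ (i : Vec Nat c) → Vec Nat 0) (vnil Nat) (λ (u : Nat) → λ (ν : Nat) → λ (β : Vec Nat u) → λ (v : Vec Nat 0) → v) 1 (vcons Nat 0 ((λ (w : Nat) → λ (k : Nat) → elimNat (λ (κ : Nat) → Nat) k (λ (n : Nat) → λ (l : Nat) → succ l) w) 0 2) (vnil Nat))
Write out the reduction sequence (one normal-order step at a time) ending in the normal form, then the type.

normal-order reduction sequence:
  elimVec Nat (λ (c : Nat) → λ (i : Vec Nat c) → Vec Nat 0) (vnil Nat) (λ (u : Nat) → λ (ν : Nat) → λ (β : Vec Nat u) → λ (v : Vec Nat 0) → v) 1 (vcons Nat 0 ((λ (w : Nat) → λ (k : Nat) → elimNat (λ (κ : Nat) → Nat) k (λ (n : Nat) → λ (l : Nat) → succ l) w) 0 2) (vnil Nat))
  ~> (λ (c : Nat) → λ (i : Nat) → λ (u : Vec Nat c) → λ (ν : Vec Nat 0) → ν) 0 ((λ (β : Nat) → λ (v : Nat) → elimNat (λ (w : Nat) → Nat) v (λ (k : Nat) → λ (κ : Nat) → succ κ) β) 0 2) (vnil Nat) (elimVec Nat (λ (n : Nat) → λ (l : Vec Nat n) → Vec Nat 0) (vnil Nat) (λ (z : Nat) → λ (χ : Nat) → λ (d : Vec Nat z) → λ (φ : Vec Nat 0) → φ) 0 (vnil Nat))
  ~> (λ (c : Nat) → λ (i : Vec Nat 0) → λ (u : Vec Nat 0) → u) ((λ (ν : Nat) → λ (β : Nat) → elimNat (λ (v : Nat) → Nat) β (λ (w : Nat) → λ (k : Nat) → succ k) ν) 0 2) (vnil Nat) (elimVec Nat (λ (κ : Nat) → λ (n : Vec Nat κ) → Vec Nat 0) (vnil Nat) (λ (l : Nat) → λ (z : Nat) → λ (χ : Vec Nat l) → λ (d : Vec Nat 0) → d) 0 (vnil Nat))
  ~> (λ (c : Vec Nat 0) → λ (i : Vec Nat 0) → i) (vnil Nat) (elimVec Nat (λ (u : Nat) → λ (ν : Vec Nat u) → Vec Nat 0) (vnil Nat) (λ (β : Nat) → λ (v : Nat) → λ (w : Vec Nat β) → λ (k : Vec Nat 0) → k) 0 (vnil Nat))
  ~> (λ (c : Vec Nat 0) → c) (elimVec Nat (λ (i : Nat) → λ (u : Vec Nat i) → Vec Nat 0) (vnil Nat) (λ (ν : Nat) → λ (β : Nat) → λ (v : Vec Nat ν) → λ (w : Vec Nat 0) → w) 0 (vnil Nat))
  ~> elimVec Nat (λ (c : Nat) → λ (i : Vec Nat c) → Vec Nat 0) (vnil Nat) (λ (u : Nat) → λ (ν : Nat) → λ (β : Vec Nat u) → λ (v : Vec Nat 0) → v) 0 (vnil Nat)
  ~> vnil Nat
inferred type:
  Vec Nat 0


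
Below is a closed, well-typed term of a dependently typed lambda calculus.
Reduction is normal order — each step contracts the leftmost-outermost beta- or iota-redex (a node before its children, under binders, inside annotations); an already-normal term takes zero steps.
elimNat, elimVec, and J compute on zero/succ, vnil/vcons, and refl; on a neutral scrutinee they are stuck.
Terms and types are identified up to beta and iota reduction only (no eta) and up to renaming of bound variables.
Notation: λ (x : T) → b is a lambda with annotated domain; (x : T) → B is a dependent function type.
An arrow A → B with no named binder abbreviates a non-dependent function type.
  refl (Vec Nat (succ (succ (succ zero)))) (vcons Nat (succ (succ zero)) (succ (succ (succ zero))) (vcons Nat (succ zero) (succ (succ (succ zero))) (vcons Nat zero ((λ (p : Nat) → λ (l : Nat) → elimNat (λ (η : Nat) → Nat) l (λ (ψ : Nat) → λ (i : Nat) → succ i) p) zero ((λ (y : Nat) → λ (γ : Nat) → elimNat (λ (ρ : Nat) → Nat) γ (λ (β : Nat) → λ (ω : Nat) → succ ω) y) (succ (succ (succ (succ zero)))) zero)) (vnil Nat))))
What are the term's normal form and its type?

reduced normal form:
  refl (Vec Nat (succ (succ (succ zero)))) (vcons Nat (succ (succ zero)) (succ (succ (succ zero))) (vcons Nat (succ zero) (succ (succ (succ zero))) (vcons Nat zero (succ (succ (succ (succ zero)))) (vnil Nat))))
type:
  Eq (Vec Nat (succ (succ (succ zero)))) (vcons Nat (succ (succ zero)) (succ (succ (succ zero))) (vcons Nat (succ zero) (succ (succ (succ zero))) (vcons Nat zero (succ (succ (succ (succ zero)))) (vnil Nat)))) (vcons Nat (succ (succ zero)) (succ (succ (succ zero))) (vcons Nat (succ zero) (succ (succ (succ zero))) (vcons Nat zero (succ (succ (succ (succ zero)))) (vnil Nat))))
observation: contracting a beta-redex first, the term normalizes in 18 steps.


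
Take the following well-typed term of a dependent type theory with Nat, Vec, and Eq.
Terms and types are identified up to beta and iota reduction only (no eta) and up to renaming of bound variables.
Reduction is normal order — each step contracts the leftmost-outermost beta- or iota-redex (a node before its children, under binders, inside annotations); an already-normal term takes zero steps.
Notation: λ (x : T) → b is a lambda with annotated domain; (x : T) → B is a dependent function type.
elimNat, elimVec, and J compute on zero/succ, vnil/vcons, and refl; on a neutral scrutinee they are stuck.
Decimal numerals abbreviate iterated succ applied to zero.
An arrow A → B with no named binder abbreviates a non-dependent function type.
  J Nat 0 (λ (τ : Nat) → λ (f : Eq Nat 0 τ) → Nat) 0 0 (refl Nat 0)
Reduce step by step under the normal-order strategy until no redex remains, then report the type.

normal-order reduction sequence:
  J Nat 0 (λ (τ : Nat) → λ (f : Eq Nat 0 τ) → Nat) 0 0 (refl Nat 0)
  ~> 0
the term's type:
  Nat


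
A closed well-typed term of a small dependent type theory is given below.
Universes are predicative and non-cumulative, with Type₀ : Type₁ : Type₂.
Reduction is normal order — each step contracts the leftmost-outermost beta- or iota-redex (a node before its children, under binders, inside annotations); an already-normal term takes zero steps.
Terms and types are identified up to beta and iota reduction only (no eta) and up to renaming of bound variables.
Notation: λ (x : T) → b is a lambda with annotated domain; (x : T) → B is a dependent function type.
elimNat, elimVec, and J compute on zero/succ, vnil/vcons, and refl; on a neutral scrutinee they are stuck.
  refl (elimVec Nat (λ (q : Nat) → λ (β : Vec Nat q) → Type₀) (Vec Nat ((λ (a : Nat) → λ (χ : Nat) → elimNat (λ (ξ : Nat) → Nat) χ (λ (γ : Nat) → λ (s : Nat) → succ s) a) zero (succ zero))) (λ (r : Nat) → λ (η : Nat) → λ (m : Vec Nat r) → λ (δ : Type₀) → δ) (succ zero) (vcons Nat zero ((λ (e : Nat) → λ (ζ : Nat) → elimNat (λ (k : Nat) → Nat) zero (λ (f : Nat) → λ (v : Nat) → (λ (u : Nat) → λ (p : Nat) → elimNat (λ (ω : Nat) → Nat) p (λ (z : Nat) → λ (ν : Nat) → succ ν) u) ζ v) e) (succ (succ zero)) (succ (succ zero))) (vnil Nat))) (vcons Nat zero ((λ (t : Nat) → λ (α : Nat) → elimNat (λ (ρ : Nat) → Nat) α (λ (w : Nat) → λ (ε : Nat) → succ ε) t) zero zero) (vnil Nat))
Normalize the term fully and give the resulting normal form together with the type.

normal form:
  refl (Vec Nat (succ zero)) (vcons Nat zero zero (vnil Nat))
type:
  Eq (Vec Nat (succ zero)) (vcons Nat zero zero (vnil Nat)) (vcons Nat zero zero (vnil Nat))
observation: reduction starts at an elimVec iota-redex, and 12 normal-order steps reach the normal form.


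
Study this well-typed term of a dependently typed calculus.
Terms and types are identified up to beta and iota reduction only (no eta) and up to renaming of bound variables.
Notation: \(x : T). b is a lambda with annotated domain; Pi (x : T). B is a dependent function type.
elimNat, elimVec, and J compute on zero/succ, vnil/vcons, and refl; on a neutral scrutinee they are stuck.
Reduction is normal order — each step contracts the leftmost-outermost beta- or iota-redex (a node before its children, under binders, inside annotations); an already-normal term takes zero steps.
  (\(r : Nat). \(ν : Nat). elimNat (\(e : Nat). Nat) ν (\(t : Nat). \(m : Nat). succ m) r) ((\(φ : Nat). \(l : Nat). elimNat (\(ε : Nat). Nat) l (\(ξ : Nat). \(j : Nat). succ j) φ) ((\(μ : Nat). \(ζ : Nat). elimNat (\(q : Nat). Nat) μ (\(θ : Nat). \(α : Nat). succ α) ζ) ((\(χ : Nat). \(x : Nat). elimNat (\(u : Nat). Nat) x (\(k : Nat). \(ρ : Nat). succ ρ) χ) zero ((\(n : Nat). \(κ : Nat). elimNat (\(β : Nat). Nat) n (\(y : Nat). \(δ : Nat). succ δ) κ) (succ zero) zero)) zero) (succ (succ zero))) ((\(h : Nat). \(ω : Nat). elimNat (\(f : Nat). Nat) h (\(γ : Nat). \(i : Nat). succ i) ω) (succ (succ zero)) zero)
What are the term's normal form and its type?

normal form:
  succ (succ (succ (succ (succ zero))))
inferred type:
  Nat
observation: 30 normal-order steps separate the term from its normal form.


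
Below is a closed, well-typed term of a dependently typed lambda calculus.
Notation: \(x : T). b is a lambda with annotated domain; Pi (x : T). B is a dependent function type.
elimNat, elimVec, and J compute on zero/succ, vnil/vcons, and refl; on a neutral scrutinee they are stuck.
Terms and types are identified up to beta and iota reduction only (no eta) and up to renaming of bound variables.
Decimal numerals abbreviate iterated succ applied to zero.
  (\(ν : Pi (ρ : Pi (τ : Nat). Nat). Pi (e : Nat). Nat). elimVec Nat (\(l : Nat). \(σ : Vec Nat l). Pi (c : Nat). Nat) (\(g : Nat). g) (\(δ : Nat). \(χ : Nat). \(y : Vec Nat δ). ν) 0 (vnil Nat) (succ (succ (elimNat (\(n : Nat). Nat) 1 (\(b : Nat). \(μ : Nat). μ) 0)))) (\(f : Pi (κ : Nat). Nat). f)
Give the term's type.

type:
  Nat


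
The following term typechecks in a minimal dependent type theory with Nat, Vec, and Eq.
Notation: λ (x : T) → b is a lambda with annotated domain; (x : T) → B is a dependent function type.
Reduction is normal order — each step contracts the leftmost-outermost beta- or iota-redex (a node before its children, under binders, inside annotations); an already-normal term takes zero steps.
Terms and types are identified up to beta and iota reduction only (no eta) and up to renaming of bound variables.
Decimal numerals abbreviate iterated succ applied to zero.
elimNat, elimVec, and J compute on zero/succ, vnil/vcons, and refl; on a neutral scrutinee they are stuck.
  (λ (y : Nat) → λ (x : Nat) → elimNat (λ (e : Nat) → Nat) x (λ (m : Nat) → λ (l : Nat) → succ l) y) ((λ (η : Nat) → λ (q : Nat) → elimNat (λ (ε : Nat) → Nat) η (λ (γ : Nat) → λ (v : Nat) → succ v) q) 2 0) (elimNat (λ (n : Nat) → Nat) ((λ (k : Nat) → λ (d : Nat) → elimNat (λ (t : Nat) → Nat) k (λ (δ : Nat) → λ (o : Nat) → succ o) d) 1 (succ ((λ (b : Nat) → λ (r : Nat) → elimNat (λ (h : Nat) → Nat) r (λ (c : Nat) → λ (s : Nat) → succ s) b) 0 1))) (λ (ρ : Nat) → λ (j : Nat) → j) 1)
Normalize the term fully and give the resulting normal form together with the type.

normal form:
  5
inferred type:
  Nat
observation: normalization takes exactly 28 steps under the normal-order strategy.


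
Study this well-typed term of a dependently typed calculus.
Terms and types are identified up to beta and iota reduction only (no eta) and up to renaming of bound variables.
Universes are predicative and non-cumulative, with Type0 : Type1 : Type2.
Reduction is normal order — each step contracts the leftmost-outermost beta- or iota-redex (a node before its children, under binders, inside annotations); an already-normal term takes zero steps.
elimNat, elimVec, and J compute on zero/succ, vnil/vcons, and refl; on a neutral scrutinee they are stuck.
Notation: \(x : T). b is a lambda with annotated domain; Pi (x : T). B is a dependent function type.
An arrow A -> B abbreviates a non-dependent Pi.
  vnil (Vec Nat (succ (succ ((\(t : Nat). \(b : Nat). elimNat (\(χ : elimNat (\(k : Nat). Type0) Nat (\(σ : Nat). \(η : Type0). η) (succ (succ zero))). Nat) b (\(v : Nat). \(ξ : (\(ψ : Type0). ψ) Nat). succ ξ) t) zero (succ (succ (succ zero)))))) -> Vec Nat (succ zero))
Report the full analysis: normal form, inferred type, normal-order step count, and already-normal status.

reduced normal form:
  vnil (Vec Nat (succ (succ (succ (succ (succ zero))))) -> Vec Nat (succ zero))
type:
  Vec (Vec Nat (succ (succ (succ (succ (succ zero))))) -> Vec Nat (succ zero)) zero
steps to reach normal form (normal order): 3
already normal: no
first redex: a beta-redex


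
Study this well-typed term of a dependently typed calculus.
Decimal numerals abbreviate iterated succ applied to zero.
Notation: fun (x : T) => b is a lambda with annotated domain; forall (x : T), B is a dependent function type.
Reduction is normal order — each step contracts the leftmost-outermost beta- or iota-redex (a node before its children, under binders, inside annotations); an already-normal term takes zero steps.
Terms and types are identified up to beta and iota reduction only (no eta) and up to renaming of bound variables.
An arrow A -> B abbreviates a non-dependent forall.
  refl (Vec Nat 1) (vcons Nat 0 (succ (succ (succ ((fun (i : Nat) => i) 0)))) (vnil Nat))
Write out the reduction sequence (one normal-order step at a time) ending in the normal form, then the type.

normal-order reduction sequence:
  refl (Vec Nat 1) (vcons Nat 0 (succ (succ (succ ((fun (i : Nat) => i) 0)))) (vnil Nat))
  ~> refl (Vec Nat 1) (vcons Nat 0 3 (vnil Nat))
type:
  Eq (Vec Nat 1) (vcons Nat 0 3 (vnil Nat)) (vcons Nat 0 3 (vnil Nat))


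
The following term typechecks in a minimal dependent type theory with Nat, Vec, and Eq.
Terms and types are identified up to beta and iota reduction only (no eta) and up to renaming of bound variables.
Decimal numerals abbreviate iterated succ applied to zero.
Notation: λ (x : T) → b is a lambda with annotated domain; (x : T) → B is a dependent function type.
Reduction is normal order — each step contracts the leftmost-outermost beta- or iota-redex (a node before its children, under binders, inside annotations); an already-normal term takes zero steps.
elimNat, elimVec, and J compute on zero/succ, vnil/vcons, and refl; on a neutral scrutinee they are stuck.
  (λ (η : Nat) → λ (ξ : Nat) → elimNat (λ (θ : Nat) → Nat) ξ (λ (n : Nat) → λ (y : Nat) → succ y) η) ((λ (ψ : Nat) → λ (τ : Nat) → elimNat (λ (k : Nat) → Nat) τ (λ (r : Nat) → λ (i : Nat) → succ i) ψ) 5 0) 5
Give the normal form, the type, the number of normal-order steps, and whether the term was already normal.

resulting normal form:
  10
type:
  Nat
steps to reach normal form (normal order): 36
started in normal form: no
first redex: a beta-redex


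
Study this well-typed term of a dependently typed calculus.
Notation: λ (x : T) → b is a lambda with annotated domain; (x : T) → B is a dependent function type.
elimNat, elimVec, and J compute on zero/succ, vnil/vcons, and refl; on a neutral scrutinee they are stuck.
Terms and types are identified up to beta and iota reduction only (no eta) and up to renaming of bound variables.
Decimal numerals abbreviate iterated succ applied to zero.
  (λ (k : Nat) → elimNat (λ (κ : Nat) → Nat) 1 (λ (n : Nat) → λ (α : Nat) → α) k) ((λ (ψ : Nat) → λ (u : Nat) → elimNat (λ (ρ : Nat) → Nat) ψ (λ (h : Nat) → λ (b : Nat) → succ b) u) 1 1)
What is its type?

inferred type:
  Nat


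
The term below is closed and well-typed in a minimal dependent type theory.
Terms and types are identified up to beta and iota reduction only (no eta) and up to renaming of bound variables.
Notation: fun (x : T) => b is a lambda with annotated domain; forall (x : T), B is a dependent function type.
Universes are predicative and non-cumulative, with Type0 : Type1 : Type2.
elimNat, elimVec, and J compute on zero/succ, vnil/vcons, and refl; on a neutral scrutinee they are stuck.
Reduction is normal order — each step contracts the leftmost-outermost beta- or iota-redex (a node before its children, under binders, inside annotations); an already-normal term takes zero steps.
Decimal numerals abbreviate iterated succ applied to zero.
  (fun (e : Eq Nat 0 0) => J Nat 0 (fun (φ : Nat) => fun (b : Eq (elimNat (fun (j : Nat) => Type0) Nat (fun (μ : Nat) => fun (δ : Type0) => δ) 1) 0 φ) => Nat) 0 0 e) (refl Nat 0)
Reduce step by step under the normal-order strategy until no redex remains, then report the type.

reduction (normal order):
  (fun (e : Eq Nat 0 0) => J Nat 0 (fun (φ : Nat) => fun (b : Eq (elimNat (fun (j : Nat) => Type0) Nat (fun (μ : Nat) => fun (δ : Type0) => δ) 1) 0 φ) => Nat) 0 0 e) (refl Nat 0)
  ~> J Nat 0 (fun (e : Nat) => fun (φ : Eq (elimNat (fun (b : Nat) => Type0) Nat (fun (j : Nat) => fun (μ : Type0) => μ) 1) 0 e) => Nat) 0 0 (refl Nat 0)
  ~> 0
the term's type:
  Nat


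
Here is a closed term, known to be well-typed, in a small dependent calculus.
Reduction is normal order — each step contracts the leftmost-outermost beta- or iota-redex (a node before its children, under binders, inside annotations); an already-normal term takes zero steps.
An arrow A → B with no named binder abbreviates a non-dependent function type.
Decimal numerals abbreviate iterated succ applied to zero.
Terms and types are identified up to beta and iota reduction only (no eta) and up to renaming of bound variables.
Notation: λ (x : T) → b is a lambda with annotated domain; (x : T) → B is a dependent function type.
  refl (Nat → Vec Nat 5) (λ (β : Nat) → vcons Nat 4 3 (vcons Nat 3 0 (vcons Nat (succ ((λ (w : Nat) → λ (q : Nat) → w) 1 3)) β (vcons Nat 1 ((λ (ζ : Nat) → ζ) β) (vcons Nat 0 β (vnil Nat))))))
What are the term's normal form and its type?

normal form:
  refl (Nat → Vec Nat 5) (λ (β : Nat) → vcons Nat 4 3 (vcons Nat 3 0 (vcons Nat 2 β (vcons Nat 1 β (vcons Nat 0 β (vnil Nat))))))
inferred type:
  Eq (Nat → Vec Nat 5) (λ (β : Nat) → vcons Nat 4 3 (vcons Nat 3 0 (vcons Nat 2 β (vcons Nat 1 β (vcons Nat 0 β (vnil Nat)))))) (λ (w : Nat) → vcons Nat 4 3 (vcons Nat 3 0 (vcons Nat 2 w (vcons Nat 1 w (vcons Nat 0 w (vnil Nat))))))
observation: the term reaches its normal form after 3 normal-order steps.


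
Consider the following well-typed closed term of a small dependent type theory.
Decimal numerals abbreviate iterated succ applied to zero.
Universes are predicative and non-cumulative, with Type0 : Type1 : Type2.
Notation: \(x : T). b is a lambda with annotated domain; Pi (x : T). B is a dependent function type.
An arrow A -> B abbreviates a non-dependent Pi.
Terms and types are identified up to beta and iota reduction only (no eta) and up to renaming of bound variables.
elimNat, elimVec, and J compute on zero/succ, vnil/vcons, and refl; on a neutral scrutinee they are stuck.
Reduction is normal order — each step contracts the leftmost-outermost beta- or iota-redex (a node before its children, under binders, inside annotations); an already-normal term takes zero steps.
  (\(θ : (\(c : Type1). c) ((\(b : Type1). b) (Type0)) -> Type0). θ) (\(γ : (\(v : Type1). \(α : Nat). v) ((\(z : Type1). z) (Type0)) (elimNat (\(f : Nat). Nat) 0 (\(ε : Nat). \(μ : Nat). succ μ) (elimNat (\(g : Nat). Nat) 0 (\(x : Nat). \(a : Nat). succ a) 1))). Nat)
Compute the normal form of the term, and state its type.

normal form:
  \(θ : Type0). Nat
inferred type:
  Type0 -> Type0


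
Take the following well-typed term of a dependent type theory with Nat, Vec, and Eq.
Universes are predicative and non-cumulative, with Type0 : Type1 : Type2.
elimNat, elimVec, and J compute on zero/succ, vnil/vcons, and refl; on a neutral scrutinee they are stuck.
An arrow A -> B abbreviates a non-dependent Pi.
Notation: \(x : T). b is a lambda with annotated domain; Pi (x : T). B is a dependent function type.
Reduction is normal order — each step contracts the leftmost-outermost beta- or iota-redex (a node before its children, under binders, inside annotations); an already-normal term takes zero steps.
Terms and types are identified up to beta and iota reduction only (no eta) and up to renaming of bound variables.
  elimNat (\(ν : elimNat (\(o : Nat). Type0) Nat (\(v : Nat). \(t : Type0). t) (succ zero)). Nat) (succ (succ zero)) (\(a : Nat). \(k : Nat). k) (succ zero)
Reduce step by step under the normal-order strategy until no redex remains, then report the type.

reduction (normal order):
  elimNat (\(ν : elimNat (\(o : Nat). Type0) Nat (\(v : Nat). \(t : Type0). t) (succ zero)). Nat) (succ (succ zero)) (\(a : Nat). \(k : Nat). k) (succ zero)
  ~> (\(ν : Nat). \(o : Nat). o) zero (elimNat (\(v : elimNat (\(t : Nat). Type0) Nat (\(a : Nat). \(k : Type0). k) (succ zero)). Nat) (succ (succ zero)) (\(z : Nat). \(g : Nat). g) zero)
  ~> (\(ν : Nat). ν) (elimNat (\(o : elimNat (\(v : Nat). Type0) Nat (\(t : Nat). \(a : Type0). a) (succ zero)). Nat) (succ (succ zero)) (\(k : Nat). \(z : Nat). z) zero)
  ~> elimNat (\(ν : elimNat (\(o : Nat). Type0) Nat (\(v : Nat). \(t : Type0). t) (succ zero)). Nat) (succ (succ zero)) (\(a : Nat). \(k : Nat). k) zero
  ~> succ (succ zero)
inferred type:
  Nat


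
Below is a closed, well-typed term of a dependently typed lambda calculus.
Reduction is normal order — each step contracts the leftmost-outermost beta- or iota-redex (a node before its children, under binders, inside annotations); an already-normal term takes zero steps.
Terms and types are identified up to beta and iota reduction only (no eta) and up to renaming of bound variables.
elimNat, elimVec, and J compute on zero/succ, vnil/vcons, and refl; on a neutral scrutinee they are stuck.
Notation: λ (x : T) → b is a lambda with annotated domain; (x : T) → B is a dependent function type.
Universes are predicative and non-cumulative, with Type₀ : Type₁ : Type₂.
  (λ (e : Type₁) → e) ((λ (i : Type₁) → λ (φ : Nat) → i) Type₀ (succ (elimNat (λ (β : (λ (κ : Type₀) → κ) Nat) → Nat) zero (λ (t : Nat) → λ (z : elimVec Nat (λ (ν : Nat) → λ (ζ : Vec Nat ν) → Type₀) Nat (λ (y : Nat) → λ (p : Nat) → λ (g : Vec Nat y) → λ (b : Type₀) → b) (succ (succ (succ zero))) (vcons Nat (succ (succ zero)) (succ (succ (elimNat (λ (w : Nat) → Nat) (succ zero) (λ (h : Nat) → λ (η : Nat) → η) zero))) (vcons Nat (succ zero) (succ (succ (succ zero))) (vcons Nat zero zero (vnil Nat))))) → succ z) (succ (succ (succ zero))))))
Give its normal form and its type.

resulting normal form:
  Type₀
the term's type:
  Type₁


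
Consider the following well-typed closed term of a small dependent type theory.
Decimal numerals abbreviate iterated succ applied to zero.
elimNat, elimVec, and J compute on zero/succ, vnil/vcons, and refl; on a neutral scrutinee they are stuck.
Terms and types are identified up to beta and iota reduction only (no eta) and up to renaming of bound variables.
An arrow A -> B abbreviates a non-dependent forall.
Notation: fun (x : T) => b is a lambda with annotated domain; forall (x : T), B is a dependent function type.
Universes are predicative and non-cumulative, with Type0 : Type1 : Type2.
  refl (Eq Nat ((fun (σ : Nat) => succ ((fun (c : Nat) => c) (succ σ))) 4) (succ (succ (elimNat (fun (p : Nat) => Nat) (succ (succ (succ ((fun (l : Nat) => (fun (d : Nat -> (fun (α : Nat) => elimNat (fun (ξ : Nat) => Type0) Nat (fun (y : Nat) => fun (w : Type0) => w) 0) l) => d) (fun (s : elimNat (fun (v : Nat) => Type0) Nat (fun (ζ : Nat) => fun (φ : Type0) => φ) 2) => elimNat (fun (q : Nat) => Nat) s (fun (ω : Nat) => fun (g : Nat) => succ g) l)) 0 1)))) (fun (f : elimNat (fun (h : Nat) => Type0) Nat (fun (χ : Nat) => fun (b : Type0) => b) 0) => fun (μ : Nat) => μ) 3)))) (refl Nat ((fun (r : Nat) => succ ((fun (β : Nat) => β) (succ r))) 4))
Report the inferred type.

type:
  Eq (Eq Nat 6 6) (refl Nat 6) (refl Nat 6)


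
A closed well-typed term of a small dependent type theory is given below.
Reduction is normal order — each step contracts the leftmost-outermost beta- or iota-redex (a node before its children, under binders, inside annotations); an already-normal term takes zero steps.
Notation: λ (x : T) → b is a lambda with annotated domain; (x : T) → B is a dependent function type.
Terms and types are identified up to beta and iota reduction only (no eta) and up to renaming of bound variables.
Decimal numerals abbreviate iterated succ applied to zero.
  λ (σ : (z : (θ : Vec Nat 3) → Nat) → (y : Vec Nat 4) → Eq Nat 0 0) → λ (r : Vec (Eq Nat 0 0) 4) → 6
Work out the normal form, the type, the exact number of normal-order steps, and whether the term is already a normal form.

reduced normal form:
  λ (σ : (z : (θ : Vec Nat 3) → Nat) → (y : Vec Nat 4) → Eq Nat 0 0) → λ (r : Vec (Eq Nat 0 0) 4) → 6
the term's type:
  (σ : (z : (θ : Vec Nat 3) → Nat) → (y : Vec Nat 4) → Eq Nat 0 0) → (r : Vec (Eq Nat 0 0) 4) → Nat
steps to reach normal form (normal order): 0
term was already normal: yes
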